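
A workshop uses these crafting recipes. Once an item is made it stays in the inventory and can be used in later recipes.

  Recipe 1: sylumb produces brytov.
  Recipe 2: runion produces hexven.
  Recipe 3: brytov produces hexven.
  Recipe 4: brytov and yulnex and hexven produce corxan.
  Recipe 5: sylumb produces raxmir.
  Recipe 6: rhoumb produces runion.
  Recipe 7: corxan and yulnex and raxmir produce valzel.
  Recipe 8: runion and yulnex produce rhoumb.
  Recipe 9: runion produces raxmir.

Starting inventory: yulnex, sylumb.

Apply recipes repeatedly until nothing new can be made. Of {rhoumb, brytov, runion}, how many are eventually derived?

1

sylumb → brytov (Recipe 1).
rhoumb would need runion and yulnex (Recipe 8), but runion is never obtained.
brytov: reached.
runion would need rhoumb (Recipe 6), but rhoumb is never obtained.
Reached: brytov — 1 of the 3.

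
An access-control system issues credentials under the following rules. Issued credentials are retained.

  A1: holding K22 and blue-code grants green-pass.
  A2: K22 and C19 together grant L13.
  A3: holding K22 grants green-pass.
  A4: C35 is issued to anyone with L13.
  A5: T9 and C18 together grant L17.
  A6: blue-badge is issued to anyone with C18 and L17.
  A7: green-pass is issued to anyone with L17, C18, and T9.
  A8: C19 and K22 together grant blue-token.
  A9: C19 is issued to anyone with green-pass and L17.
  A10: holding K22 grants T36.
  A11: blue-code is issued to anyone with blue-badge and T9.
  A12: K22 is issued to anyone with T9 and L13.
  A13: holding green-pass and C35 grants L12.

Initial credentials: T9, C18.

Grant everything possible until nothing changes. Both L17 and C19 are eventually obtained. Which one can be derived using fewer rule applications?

L17

L17: Holding T9 and C18 grants L17 (A5). [1 rule application]
C19: Holding T9 and C18 grants L17 (A5). Holding L17, C18, and T9 grants green-pass (A7). Holding green-pass and L17 grants C19 (A9). [3 rule applications]
L17 needs fewer.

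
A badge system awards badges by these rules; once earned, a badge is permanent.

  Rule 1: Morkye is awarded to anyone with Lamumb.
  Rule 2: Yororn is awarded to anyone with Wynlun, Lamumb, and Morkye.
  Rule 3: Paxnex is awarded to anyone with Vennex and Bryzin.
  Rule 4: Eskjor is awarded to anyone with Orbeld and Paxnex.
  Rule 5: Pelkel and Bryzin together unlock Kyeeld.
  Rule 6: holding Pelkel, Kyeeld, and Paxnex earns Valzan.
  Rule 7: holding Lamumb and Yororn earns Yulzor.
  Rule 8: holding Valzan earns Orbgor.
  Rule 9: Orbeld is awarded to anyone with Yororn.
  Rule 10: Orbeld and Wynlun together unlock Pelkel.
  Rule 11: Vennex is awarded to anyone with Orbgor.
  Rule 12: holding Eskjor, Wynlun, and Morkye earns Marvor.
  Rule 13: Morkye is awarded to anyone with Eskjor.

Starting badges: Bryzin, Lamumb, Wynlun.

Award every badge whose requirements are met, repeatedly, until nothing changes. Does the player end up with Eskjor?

Eskjor would need Orbeld and Paxnex (Rule 4), but Paxnex is never earned.

No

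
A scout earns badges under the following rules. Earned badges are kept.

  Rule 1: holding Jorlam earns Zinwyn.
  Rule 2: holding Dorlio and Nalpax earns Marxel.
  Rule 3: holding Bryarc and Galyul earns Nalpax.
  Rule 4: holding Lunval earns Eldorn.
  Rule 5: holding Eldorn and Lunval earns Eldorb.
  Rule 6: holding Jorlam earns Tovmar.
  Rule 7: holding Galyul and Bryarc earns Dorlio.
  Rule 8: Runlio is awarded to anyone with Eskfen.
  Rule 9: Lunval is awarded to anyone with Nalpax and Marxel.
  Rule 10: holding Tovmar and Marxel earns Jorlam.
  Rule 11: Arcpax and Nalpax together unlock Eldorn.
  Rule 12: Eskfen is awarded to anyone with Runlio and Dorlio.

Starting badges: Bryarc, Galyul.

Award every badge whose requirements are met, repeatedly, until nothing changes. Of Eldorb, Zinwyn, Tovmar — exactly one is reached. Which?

With Galyul and Bryarc, Dorlio is earned (Rule 7).
With Bryarc and Galyul, Nalpax is earned (Rule 3).
With Dorlio and Nalpax, Marxel is earned (Rule 2).
With Nalpax and Marxel, Lunval is earned (Rule 9).
With Lunval, Eldorn is earned (Rule 4).
With Eldorn and Lunval, Eldorb is earned (Rule 5).
Tovmar would need Jorlam (Rule 6), but Jorlam is never earned. Zinwyn would need Jorlam (Rule 1), but Jorlam is never earned.

Eldorb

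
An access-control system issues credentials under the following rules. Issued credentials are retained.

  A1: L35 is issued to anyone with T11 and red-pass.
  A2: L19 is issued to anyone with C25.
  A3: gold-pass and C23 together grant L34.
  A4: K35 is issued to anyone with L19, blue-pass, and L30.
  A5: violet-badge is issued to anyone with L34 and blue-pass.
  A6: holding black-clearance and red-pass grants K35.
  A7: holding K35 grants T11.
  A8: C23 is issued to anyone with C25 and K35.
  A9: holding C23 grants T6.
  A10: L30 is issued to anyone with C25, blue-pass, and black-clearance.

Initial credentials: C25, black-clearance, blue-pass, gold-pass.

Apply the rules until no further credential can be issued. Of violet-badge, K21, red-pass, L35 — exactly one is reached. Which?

violet-badge

Holding C25, blue-pass, and black-clearance grants L30 (A10).
Holding C25 grants L19 (A2).
Holding L19, blue-pass, and L30 grants K35 (A4).
Holding C25 and K35 grants C23 (A8).
Holding gold-pass and C23 grants L34 (A3).
Holding L34 and blue-pass grants violet-badge (A5).
No rule produces K21, and it is not given. L35 would need T11 and red-pass (A1), but red-pass is never granted. No rule produces red-pass, and it is not given.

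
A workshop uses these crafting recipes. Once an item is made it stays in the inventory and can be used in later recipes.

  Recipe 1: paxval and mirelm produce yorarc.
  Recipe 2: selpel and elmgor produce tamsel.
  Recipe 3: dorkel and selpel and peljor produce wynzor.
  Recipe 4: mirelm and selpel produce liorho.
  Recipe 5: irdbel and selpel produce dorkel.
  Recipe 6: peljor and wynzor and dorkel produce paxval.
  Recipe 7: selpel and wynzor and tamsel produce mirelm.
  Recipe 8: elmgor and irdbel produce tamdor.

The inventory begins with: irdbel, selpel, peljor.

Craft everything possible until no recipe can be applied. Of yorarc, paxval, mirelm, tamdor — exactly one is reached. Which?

Using Recipe 5, irdbel and selpel make dorkel.
Using Recipe 3, dorkel, selpel, and peljor make wynzor.
peljor and wynzor and dorkel → paxval (Recipe 6).
tamdor would need elmgor and irdbel (Recipe 8), but elmgor is never obtained. mirelm would need selpel, wynzor, and tamsel (Recipe 7), but tamsel is never obtained. yorarc would need paxval and mirelm (Recipe 1), but mirelm is never obtained.

paxval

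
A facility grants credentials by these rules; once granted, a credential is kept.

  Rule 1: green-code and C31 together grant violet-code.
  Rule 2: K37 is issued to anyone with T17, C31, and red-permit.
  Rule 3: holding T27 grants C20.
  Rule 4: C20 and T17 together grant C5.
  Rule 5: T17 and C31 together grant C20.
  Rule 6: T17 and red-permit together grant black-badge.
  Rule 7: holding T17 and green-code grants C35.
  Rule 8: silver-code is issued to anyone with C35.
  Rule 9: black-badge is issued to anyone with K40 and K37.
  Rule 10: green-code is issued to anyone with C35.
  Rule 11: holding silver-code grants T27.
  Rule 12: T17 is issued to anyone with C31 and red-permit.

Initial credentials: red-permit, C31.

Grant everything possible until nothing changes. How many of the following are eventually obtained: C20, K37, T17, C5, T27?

Holding C31 and red-permit grants T17 (Rule 12).
Holding T17, C31, and red-permit grants K37 (Rule 2).
Holding T17 and C31 grants C20 (Rule 5).
Holding C20 and T17 grants C5 (Rule 4).
C20: reached.
K37: reached.
T17: reached.
C5: reached.
T27 would need silver-code (Rule 11), but silver-code is never granted.
Reached: C20, K37, T17, and C5 — 4 of the 5.

4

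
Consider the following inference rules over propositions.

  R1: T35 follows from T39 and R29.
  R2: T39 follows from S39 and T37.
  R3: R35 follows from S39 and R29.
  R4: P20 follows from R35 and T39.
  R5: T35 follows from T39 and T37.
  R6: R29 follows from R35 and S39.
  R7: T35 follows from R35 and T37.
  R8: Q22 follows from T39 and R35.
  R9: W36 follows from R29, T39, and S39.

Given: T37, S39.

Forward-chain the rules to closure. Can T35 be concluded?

Yes

S39 and T37 hold, so T39 follows (R2).
T39 and T37 hold, so T35 follows (R5).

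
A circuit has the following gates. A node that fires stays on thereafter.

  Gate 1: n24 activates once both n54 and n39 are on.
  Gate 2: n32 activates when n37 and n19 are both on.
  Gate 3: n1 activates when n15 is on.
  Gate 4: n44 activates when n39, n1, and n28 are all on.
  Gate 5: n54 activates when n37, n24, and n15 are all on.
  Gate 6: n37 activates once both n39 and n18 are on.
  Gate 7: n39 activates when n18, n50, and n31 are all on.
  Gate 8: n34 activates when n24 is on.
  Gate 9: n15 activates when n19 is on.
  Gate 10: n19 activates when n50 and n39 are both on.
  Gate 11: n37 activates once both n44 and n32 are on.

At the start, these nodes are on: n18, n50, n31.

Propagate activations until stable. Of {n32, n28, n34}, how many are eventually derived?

1

n18, n50, and n31 are on, so n39 activates (Gate 7).
n50 and n39 are on, so n19 activates (Gate 10).
n39 and n18 are on, so n37 activates (Gate 6).
Gate 2: n37 and n19 on → n32 on.
n32: reached.
No rule produces n28, and it is not given.
n34 would need n24 (Gate 8), but n24 never turns on.
Reached: n32 — 1 of the 3.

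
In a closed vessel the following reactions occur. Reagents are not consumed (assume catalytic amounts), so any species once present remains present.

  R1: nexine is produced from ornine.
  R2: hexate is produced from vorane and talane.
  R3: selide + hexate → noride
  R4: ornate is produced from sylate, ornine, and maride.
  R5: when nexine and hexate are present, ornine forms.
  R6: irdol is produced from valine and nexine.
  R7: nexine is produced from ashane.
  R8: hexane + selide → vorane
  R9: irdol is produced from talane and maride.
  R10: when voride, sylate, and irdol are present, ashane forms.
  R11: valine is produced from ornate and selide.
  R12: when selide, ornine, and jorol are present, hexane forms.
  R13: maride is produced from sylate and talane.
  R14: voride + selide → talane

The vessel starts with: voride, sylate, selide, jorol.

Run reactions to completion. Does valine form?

No

valine would need ornate and selide (R11), but ornate never forms.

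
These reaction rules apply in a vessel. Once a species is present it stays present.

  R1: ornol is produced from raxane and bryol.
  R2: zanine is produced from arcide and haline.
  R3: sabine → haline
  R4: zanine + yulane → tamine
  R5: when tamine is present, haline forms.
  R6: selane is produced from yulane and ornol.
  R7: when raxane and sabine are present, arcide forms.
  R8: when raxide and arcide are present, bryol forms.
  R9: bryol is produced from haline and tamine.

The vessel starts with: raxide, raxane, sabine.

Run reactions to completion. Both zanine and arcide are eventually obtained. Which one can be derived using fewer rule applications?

arcide

arcide: raxane and sabine present → arcide forms (R7). [1 rule application]
zanine: raxane and sabine present → arcide forms (R7). sabine present → haline forms (R3). arcide and haline present → zanine forms (R2). [3 rule applications]
arcide needs fewer.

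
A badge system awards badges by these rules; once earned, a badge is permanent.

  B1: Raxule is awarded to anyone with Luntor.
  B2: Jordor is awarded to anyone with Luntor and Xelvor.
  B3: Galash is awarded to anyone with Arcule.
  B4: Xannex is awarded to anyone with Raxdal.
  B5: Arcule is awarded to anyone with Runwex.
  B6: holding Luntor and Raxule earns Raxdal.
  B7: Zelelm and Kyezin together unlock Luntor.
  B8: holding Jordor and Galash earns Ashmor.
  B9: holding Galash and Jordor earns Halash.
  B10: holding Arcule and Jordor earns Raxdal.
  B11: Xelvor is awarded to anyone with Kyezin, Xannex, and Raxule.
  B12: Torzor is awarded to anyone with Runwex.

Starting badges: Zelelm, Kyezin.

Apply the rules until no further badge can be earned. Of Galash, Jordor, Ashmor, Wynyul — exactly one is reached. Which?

With Zelelm and Kyezin, Luntor is earned (B7).
With Luntor, Raxule is earned (B1).
With Luntor and Raxule, Raxdal is earned (B6).
With Raxdal, Xannex is earned (B4).
With Kyezin, Xannex, and Raxule, Xelvor is earned (B11).
With Luntor and Xelvor, Jordor is earned (B2).
Galash would need Arcule (B3), but Arcule is never earned. Ashmor would need Jordor and Galash (B8), but Galash is never earned. No rule produces Wynyul, and it is not given.

Jordor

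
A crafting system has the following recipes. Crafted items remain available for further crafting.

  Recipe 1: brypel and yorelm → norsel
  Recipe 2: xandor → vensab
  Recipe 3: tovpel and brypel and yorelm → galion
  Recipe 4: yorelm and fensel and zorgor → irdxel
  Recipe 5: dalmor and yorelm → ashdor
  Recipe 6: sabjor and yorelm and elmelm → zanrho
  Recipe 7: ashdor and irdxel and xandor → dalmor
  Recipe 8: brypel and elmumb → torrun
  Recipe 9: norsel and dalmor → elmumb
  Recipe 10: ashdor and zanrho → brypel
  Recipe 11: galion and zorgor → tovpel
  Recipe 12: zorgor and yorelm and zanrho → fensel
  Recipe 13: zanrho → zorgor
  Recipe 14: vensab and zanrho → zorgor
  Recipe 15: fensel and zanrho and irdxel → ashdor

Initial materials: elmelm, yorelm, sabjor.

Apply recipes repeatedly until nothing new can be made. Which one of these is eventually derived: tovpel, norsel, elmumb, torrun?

norsel

sabjor and yorelm and elmelm → zanrho (Recipe 6).
zanrho → zorgor (Recipe 13).
zorgor and yorelm and zanrho → fensel (Recipe 12).
Using Recipe 4, yorelm, fensel, and zorgor make irdxel.
fensel and zanrho and irdxel → ashdor (Recipe 15).
ashdor and zanrho → brypel (Recipe 10).
brypel and yorelm → norsel (Recipe 1).
tovpel would need galion and zorgor (Recipe 11), but galion is never obtained. elmumb would need norsel and dalmor (Recipe 9), but dalmor is never obtained. torrun would need brypel and elmumb (Recipe 8), but elmumb is never obtained.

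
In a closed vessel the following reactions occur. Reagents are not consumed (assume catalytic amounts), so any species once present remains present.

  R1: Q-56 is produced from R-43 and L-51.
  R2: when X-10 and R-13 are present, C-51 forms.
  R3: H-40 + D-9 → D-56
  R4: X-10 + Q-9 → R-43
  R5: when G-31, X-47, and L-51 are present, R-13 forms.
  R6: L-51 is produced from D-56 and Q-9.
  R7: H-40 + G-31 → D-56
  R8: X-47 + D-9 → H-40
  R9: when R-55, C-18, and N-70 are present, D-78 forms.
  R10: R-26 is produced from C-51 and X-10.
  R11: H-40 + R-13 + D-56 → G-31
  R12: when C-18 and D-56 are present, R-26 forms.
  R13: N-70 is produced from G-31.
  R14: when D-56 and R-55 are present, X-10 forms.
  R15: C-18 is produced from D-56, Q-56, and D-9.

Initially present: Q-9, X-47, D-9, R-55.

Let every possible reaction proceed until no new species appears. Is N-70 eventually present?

No

N-70 would need G-31 (R13), but G-31 never forms.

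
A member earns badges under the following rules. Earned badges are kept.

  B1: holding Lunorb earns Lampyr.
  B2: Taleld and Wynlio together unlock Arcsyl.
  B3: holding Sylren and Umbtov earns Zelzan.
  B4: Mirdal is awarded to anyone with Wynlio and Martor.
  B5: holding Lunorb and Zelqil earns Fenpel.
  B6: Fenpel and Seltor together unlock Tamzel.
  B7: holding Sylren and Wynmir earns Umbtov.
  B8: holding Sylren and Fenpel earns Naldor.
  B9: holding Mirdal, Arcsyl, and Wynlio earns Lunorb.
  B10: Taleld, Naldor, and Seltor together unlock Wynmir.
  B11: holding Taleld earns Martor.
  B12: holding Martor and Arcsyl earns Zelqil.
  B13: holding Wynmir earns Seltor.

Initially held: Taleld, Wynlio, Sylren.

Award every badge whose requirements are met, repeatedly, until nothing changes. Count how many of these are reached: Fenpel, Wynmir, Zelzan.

1

With Taleld and Wynlio, Arcsyl is earned (B2).
With Taleld, Martor is earned (B11).
With Martor and Arcsyl, Zelqil is earned (B12).
With Wynlio and Martor, Mirdal is earned (B4).
With Mirdal, Arcsyl, and Wynlio, Lunorb is earned (B9).
With Lunorb and Zelqil, Fenpel is earned (B5).
Fenpel: reached.
Wynmir would need Taleld, Naldor, and Seltor (B10), but Seltor is never earned.
Zelzan would need Sylren and Umbtov (B3), but Umbtov is never earned.
Reached: Fenpel — 1 of the 3.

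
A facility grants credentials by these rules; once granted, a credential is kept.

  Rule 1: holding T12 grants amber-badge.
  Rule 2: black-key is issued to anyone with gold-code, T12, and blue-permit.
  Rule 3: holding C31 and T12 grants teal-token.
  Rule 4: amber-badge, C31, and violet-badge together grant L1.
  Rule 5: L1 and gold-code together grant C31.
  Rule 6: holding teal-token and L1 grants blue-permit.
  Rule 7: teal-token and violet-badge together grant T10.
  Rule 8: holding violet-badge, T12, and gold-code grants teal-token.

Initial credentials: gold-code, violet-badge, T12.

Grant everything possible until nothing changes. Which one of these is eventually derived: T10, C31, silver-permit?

T10

Holding violet-badge, T12, and gold-code grants teal-token (Rule 8).
Holding teal-token and violet-badge grants T10 (Rule 7).
No rule produces silver-permit, and it is not given. C31 would need L1 and gold-code (Rule 5), but L1 is never granted.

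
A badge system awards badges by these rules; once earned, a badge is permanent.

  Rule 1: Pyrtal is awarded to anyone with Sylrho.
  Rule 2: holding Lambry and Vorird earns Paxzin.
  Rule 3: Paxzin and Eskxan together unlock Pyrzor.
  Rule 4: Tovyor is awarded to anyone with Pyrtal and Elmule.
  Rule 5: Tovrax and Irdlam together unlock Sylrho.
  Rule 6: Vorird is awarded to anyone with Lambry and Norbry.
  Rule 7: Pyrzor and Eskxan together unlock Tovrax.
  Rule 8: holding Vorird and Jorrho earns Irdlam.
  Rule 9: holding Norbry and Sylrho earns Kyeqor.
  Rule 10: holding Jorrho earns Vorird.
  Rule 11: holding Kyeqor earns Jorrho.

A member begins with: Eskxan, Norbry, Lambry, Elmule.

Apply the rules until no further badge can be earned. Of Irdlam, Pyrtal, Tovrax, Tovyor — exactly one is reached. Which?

Tovrax

With Lambry and Norbry, Vorird is earned (Rule 6).
With Lambry and Vorird, Paxzin is earned (Rule 2).
With Paxzin and Eskxan, Pyrzor is earned (Rule 3).
With Pyrzor and Eskxan, Tovrax is earned (Rule 7).
Tovyor would need Pyrtal and Elmule (Rule 4), but Pyrtal is never earned. Pyrtal would need Sylrho (Rule 1), but Sylrho is never earned. Irdlam would need Vorird and Jorrho (Rule 8), but Jorrho is never earned.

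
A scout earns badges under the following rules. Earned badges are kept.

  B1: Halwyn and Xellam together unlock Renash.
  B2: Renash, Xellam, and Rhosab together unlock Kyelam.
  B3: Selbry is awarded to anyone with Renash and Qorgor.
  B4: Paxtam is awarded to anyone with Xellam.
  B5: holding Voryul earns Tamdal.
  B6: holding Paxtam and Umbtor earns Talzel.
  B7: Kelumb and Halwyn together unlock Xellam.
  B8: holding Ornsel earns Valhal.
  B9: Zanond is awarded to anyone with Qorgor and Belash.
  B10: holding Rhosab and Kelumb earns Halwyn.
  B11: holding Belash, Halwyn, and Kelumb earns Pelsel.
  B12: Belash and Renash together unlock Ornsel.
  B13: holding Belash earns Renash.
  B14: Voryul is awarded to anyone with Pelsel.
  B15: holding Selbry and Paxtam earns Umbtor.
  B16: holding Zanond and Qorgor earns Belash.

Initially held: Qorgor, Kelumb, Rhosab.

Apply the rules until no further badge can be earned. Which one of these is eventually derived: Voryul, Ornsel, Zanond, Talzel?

Talzel

With Rhosab and Kelumb, Halwyn is earned (B10).
With Kelumb and Halwyn, Xellam is earned (B7).
With Xellam, Paxtam is earned (B4).
With Halwyn and Xellam, Renash is earned (B1).
With Renash and Qorgor, Selbry is earned (B3).
With Selbry and Paxtam, Umbtor is earned (B15).
With Paxtam and Umbtor, Talzel is earned (B6).
Ornsel would need Belash and Renash (B12), but Belash is never earned. Voryul would need Pelsel (B14), but Pelsel is never earned. Zanond would need Qorgor and Belash (B9), but Belash is never earned.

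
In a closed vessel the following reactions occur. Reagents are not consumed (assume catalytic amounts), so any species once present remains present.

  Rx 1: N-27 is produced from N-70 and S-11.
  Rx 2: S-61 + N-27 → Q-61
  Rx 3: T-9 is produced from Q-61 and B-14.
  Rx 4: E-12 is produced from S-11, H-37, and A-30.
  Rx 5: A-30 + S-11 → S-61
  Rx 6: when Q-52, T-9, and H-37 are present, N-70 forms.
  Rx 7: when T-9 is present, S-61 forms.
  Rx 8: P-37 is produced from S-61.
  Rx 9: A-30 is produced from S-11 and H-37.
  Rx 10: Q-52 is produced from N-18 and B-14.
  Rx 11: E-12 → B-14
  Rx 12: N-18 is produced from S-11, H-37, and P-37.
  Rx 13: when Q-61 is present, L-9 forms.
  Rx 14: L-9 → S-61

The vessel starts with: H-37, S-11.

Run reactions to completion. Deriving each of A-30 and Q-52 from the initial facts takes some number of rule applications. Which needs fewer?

A-30: S-11 and H-37 present → A-30 forms (Rx 9). [1 rule application]
Q-52: S-11 and H-37 present → A-30 forms (Rx 9). S-11, H-37, and A-30 present → E-12 forms (Rx 4). A-30 and S-11 present → S-61 forms (Rx 5). E-12 present → B-14 forms (Rx 11). S-61 present → P-37 forms (Rx 8). S-11, H-37, and P-37 present → N-18 forms (Rx 12). N-18 and B-14 present → Q-52 forms (Rx 10). [7 rule applications]
A-30 needs fewer.

A-30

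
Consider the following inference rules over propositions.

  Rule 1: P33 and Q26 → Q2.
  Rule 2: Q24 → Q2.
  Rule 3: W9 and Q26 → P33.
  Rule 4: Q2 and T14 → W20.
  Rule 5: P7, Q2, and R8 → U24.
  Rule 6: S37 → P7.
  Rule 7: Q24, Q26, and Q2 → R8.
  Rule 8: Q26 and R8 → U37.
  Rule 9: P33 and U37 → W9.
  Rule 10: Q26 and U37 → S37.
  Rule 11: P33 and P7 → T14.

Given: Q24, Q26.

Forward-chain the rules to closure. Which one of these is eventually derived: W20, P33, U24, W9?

From Q24, Rule 2 gives Q2.
Q24, Q26, and Q2 hold, so R8 follows (Rule 7).
From Q26 and R8, Rule 8 gives U37.
Q26 and U37 hold, so S37 follows (Rule 10).
From S37, Rule 6 gives P7.
From P7, Q2, and R8, Rule 5 gives U24.
W20 would need Q2 and T14 (Rule 4), but T14 is never established. W9 would need P33 and U37 (Rule 9), but P33 is never established. P33 would need W9 and Q26 (Rule 3), but W9 is never established.

U24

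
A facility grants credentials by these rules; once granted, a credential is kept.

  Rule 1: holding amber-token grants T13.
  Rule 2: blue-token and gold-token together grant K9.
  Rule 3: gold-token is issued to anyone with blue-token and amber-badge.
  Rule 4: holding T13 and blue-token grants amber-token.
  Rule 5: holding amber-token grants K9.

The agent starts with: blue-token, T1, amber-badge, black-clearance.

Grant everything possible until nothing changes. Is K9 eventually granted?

Yes

Holding blue-token and amber-badge grants gold-token (Rule 3).
Holding blue-token and gold-token grants K9 (Rule 2).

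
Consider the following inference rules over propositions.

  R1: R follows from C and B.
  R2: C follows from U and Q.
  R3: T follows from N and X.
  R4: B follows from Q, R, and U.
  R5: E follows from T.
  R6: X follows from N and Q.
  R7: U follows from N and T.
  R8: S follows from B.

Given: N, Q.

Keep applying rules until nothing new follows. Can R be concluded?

No

R would need C and B (R1), but B is never established.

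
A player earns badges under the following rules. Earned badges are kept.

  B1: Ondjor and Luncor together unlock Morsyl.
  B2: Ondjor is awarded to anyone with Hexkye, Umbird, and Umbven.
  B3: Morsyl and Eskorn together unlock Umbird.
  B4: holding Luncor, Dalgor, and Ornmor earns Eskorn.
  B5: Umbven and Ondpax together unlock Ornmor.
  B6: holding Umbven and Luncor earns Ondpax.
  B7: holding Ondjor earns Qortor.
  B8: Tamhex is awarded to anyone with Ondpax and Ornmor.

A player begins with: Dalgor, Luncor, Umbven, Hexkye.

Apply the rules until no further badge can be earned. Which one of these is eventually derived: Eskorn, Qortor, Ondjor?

With Umbven and Luncor, Ondpax is earned (B6).
With Umbven and Ondpax, Ornmor is earned (B5).
With Luncor, Dalgor, and Ornmor, Eskorn is earned (B4).
Qortor would need Ondjor (B7), but Ondjor is never earned. Ondjor would need Hexkye, Umbird, and Umbven (B2), but Umbird is never earned.

Eskorn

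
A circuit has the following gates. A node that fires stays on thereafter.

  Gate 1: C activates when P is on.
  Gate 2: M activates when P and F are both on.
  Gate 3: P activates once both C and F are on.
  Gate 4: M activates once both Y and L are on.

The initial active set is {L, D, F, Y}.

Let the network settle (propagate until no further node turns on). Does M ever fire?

Yes

Gate 4: Y and L on → M on.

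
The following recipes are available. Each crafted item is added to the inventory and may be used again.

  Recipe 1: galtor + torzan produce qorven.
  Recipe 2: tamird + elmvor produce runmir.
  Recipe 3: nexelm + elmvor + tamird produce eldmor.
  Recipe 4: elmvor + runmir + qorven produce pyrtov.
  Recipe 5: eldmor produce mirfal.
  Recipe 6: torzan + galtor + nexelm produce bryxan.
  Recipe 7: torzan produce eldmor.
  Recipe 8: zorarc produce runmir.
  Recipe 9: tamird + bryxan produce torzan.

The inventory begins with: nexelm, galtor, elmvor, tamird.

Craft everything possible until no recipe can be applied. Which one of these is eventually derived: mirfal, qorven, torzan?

Using Recipe 3, nexelm, elmvor, and tamird make eldmor.
eldmor → mirfal (Recipe 5).
qorven would need galtor and torzan (Recipe 1), but torzan is never obtained. torzan would need tamird and bryxan (Recipe 9), but bryxan is never obtained.

mirfal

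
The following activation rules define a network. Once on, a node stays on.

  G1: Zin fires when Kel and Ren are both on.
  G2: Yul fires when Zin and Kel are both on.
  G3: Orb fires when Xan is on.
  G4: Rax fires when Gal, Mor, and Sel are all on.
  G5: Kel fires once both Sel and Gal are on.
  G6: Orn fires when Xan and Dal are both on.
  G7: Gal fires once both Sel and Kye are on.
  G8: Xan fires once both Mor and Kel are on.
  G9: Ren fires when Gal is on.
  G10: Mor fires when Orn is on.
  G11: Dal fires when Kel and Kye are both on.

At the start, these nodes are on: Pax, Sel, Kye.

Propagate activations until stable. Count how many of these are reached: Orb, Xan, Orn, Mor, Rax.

Orb would need Xan (G3), but Xan never turns on.
Xan would need Mor and Kel (G8), but Mor never turns on.
Orn would need Xan and Dal (G6), but Xan never turns on.
Mor would need Orn (G10), but Orn never turns on.
Rax would need Gal, Mor, and Sel (G4), but Mor never turns on.
None of the 5 are reached.

0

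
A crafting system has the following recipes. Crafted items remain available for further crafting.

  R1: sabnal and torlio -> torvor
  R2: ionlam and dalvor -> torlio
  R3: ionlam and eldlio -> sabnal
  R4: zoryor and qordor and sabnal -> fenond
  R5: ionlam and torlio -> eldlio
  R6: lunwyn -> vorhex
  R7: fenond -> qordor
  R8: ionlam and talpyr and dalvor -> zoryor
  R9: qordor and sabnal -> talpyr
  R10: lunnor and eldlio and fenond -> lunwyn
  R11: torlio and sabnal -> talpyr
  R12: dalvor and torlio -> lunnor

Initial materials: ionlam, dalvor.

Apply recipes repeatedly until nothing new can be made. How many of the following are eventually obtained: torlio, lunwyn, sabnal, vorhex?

Using R2, ionlam and dalvor make torlio.
ionlam and torlio -> eldlio (R5).
ionlam and eldlio -> sabnal (R3).
torlio: reached.
lunwyn would need lunnor, eldlio, and fenond (R10), but fenond is never obtained.
sabnal: reached.
vorhex would need lunwyn (R6), but lunwyn is never obtained.
Reached: torlio and sabnal — 2 of the 4.

2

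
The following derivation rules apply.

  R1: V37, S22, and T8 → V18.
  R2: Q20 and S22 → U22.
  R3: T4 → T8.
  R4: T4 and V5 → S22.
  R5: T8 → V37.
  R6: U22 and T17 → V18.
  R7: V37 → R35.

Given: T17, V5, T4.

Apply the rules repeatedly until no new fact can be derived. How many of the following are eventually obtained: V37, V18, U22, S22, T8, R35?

5

From T4 and V5, R4 gives S22.
From T4, R3 gives T8.
From T8, R5 gives V37.
V37, S22, and T8 hold, so V18 follows (R1).
From V37, R7 gives R35.
V37: reached.
V18: reached.
U22 would need Q20 and S22 (R2), but Q20 is never established.
S22: reached.
T8: reached.
R35: reached.
Reached: V37, V18, S22, T8, and R35 — 5 of the 6.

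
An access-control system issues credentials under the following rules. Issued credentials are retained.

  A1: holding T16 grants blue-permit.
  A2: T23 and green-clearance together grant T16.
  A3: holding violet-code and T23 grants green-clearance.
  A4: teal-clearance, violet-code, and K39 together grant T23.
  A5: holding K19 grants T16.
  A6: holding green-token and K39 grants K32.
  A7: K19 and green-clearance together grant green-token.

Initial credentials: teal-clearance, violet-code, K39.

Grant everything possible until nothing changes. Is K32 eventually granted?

K32 would need green-token and K39 (A6), but green-token is never granted.

No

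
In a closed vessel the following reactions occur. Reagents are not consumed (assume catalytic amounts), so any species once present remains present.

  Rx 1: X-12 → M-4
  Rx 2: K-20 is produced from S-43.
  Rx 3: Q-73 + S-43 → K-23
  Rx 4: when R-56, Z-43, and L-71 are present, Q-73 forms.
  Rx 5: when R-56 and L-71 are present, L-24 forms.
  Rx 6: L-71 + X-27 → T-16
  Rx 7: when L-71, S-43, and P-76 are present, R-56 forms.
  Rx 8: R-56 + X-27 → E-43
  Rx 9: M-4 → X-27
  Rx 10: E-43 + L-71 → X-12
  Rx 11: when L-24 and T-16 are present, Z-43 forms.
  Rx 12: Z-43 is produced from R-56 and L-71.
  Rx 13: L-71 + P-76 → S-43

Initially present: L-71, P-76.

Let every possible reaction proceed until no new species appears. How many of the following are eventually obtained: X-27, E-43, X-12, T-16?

X-27 would need M-4 (Rx 9), but M-4 never forms.
E-43 would need R-56 and X-27 (Rx 8), but X-27 never forms.
X-12 would need E-43 and L-71 (Rx 10), but E-43 never forms.
T-16 would need L-71 and X-27 (Rx 6), but X-27 never forms.
None of the 4 are reached.

0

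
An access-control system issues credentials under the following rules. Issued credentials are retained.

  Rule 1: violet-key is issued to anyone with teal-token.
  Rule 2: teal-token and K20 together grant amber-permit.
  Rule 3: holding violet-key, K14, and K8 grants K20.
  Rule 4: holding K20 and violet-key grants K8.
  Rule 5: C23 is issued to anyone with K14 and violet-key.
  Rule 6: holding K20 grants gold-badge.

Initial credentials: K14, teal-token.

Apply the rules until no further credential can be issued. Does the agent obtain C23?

Yes

Holding teal-token grants violet-key (Rule 1).
Holding K14 and violet-key grants C23 (Rule 5).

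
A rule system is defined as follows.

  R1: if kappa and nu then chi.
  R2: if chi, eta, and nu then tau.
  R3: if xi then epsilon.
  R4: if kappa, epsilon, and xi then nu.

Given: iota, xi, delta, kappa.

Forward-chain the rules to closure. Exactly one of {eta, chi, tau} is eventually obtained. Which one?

From xi, R3 gives epsilon.
kappa, epsilon, and xi hold, so nu follows (R4).
From kappa and nu, R1 gives chi.
No rule produces eta, and it is not given. tau would need chi, eta, and nu (R2), but eta is never established.

chi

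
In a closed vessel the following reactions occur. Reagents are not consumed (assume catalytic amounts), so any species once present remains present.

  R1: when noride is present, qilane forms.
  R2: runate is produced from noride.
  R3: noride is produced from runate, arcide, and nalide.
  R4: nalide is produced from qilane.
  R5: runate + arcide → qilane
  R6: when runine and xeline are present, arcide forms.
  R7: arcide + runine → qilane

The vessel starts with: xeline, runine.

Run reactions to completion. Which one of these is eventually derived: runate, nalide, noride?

nalide

runine and xeline present → arcide forms (R6).
arcide and runine present → qilane forms (R7).
qilane present → nalide forms (R4).
runate would need noride (R2), but noride never forms. noride would need runate, arcide, and nalide (R3), but runate never forms.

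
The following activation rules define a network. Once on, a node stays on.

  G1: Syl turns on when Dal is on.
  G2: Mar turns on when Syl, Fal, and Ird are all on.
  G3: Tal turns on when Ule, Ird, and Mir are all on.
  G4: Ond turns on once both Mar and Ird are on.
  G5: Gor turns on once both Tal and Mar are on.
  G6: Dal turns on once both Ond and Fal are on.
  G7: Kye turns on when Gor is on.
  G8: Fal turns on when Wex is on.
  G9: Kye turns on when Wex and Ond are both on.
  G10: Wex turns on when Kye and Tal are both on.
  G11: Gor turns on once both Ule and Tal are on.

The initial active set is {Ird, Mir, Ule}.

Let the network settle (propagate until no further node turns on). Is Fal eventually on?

Ule, Ird, and Mir are on, so Tal turns on (G3).
Ule and Tal are on, so Gor turns on (G11).
Gor is on, so Kye turns on (G7).
G10: Kye and Tal on → Wex on.
G8: Wex on → Fal on.

Yes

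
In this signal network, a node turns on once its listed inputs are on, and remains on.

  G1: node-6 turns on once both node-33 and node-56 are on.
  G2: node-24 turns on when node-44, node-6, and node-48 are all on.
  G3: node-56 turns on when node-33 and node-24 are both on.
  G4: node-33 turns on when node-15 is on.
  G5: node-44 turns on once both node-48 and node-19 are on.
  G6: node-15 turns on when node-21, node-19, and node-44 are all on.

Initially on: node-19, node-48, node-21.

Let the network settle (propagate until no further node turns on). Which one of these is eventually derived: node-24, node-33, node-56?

node-33

node-48 and node-19 are on, so node-44 turns on (G5).
G6: node-21, node-19, and node-44 on → node-15 on.
node-15 is on, so node-33 turns on (G4).
node-56 would need node-33 and node-24 (G3), but node-24 never turns on. node-24 would need node-44, node-6, and node-48 (G2), but node-6 never turns on.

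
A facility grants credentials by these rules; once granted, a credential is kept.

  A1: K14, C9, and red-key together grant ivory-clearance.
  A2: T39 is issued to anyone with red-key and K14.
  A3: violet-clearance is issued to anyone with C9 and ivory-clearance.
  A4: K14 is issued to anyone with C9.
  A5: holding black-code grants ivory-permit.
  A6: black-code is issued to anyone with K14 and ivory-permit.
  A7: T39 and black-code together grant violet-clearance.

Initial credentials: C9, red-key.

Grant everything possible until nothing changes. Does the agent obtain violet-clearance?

Holding C9 grants K14 (A4).
Holding K14, C9, and red-key grants ivory-clearance (A1).
Holding C9 and ivory-clearance grants violet-clearance (A3).

Yes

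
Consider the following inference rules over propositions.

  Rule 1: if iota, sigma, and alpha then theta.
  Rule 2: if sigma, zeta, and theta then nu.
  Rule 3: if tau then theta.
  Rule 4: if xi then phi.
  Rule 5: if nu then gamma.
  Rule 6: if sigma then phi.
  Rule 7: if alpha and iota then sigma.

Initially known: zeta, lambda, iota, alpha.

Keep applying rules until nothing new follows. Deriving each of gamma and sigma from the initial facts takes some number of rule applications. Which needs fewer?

sigma

sigma: alpha and iota hold, so sigma follows (Rule 7). [1 rule application]
gamma: alpha and iota hold, so sigma follows (Rule 7). iota, sigma, and alpha hold, so theta follows (Rule 1). From sigma, zeta, and theta, Rule 2 gives nu. nu holds, so gamma follows (Rule 5). [4 rule applications]
sigma needs fewer.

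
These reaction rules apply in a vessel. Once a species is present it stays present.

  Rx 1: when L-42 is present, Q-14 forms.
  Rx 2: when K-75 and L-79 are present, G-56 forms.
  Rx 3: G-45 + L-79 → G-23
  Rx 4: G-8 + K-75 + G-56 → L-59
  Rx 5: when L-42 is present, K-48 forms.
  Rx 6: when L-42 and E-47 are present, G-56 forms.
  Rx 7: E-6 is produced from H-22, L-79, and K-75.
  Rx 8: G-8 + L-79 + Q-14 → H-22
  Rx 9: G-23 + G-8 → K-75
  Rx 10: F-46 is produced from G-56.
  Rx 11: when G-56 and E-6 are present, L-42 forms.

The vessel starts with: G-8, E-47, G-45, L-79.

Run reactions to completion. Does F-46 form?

G-45 and L-79 present → G-23 forms (Rx 3).
G-23 and G-8 present → K-75 forms (Rx 9).
K-75 and L-79 present → G-56 forms (Rx 2).
G-56 present → F-46 forms (Rx 10).

Yes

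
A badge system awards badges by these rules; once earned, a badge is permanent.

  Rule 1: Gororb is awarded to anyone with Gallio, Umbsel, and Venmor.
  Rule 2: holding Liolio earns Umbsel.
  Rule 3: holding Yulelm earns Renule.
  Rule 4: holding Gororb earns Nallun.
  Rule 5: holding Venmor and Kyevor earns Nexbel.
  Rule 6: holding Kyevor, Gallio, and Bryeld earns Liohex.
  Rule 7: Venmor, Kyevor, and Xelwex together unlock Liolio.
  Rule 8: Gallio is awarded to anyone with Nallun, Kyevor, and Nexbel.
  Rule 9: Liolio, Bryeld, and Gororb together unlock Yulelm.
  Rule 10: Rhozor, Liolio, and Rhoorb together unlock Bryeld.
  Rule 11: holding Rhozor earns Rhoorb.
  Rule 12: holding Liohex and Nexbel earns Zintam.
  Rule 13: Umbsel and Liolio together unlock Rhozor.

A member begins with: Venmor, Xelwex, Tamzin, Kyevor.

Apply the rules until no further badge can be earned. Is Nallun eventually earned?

No

Nallun would need Gororb (Rule 4), but Gororb is never earned.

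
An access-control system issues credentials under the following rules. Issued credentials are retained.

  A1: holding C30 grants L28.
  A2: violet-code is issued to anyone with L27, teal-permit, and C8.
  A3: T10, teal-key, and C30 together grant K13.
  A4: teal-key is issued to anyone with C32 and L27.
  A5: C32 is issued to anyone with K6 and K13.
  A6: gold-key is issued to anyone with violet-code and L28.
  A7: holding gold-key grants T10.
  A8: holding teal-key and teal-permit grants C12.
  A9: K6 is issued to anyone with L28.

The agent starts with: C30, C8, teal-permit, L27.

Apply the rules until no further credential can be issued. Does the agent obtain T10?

Yes

Holding C30 grants L28 (A1).
Holding L27, teal-permit, and C8 grants violet-code (A2).
Holding violet-code and L28 grants gold-key (A6).
Holding gold-key grants T10 (A7).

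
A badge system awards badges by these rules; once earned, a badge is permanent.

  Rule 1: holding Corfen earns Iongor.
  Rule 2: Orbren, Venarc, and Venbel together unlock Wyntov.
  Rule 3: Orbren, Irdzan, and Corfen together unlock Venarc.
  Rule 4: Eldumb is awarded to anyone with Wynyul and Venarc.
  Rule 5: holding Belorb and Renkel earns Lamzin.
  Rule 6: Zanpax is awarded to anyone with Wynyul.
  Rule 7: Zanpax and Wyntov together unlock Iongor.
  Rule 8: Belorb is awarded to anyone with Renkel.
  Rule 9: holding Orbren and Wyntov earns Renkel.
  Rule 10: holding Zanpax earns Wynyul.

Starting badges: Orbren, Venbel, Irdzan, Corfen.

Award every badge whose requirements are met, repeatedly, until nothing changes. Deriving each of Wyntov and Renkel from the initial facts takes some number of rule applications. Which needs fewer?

Wyntov: With Orbren, Irdzan, and Corfen, Venarc is earned (Rule 3). With Orbren, Venarc, and Venbel, Wyntov is earned (Rule 2). [2 rule applications]
Renkel: With Orbren, Irdzan, and Corfen, Venarc is earned (Rule 3). With Orbren, Venarc, and Venbel, Wyntov is earned (Rule 2). With Orbren and Wyntov, Renkel is earned (Rule 9). [3 rule applications]
Wyntov needs fewer.

Wyntov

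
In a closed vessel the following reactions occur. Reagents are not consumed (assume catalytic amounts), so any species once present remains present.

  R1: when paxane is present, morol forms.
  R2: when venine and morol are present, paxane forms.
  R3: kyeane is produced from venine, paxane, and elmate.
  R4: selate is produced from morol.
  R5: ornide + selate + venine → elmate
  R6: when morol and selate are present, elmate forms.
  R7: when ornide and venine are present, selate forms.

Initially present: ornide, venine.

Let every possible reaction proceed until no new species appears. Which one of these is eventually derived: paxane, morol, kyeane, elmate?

elmate

ornide and venine present → selate forms (R7).
ornide, selate, and venine present → elmate forms (R5).
paxane would need venine and morol (R2), but morol never forms. kyeane would need venine, paxane, and elmate (R3), but paxane never forms. morol would need paxane (R1), but paxane never forms.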